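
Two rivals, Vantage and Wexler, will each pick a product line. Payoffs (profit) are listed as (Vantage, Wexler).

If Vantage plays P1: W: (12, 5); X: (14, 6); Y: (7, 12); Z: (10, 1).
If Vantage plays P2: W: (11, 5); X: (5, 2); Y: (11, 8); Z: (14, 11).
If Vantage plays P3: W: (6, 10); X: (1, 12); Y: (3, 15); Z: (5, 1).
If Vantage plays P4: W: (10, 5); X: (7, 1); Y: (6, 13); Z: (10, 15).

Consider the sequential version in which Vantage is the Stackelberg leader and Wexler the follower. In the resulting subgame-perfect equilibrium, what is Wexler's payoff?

11

Wexler best-responds to each possible Vantage move:
- P1 → Wexler plays Y (best of 5, 6, 12, 1); Vantage gets 7.
- P2 → Wexler plays Z (best of 5, 2, 8, 11); Vantage gets 14.
- P3 → Wexler plays Y (best of 10, 12, 15, 1); Vantage gets 3.
- P4 → Wexler plays Z (best of 5, 1, 13, 15); Vantage gets 10.
Maximizing over 7, 14, 3, 10, Vantage chooses P2. Subgame-perfect outcome: (P2, Z) with payoffs (14, 11).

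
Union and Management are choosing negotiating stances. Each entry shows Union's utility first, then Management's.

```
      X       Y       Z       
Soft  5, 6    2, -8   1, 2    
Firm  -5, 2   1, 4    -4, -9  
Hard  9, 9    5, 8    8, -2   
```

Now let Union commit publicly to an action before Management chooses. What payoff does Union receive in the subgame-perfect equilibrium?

Backward induction with Union moving first.
- Soft → Management plays X (best of 6, -8, 2); Union gets 5.
- Firm → Management plays Y (best of 2, 4, -9); Union gets 1.
- Hard → Management plays X (best of 9, 8, -2); Union gets 9.
Union's induced payoffs are 5, 1, 9, so Union commits to Hard. Subgame-perfect outcome: (Hard, X) with payoffs (9, 9).

9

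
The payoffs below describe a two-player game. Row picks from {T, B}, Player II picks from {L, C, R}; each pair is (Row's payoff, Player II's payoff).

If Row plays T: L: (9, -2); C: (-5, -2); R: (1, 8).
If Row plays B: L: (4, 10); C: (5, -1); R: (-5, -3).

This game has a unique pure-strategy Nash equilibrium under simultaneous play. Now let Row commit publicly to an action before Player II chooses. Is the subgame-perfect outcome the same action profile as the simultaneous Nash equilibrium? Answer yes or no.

Solve by backward induction (Row leads).
- T: Player II compares -2, -2, 8 and picks R; Row would get 1.
- B: Player II compares 10, -1, -3 and picks L; Row would get 4.
Among 1, 4, the best is 4 at B. Subgame-perfect outcome: (B, L) with payoffs (4, 10).
Now find the simultaneous Nash equilibrium.
Row's best replies: L→T; C→B; R→T.
Player II's best replies: T→R; B→L.
Only (T, R) has each player best-responding; Nash payoffs (1, 8).
Sequential outcome (B, L) differs from the Nash profile (T, R).

no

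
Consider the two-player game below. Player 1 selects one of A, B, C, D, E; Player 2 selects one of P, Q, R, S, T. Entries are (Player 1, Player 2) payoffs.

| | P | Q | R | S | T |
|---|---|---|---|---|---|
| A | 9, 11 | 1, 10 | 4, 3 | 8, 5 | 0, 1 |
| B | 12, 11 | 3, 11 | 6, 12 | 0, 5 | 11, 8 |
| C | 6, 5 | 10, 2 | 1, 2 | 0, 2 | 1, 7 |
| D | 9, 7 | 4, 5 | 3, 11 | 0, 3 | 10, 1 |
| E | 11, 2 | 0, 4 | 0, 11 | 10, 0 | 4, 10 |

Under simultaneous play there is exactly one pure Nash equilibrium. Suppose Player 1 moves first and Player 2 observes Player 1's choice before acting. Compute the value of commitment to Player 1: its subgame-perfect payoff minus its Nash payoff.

3

Work backward from Player 2's decision.
- A → Player 2 plays P (best of 11, 10, 3, 5, 1); Player 1 gets 9.
- B → Player 2 plays R (best of 11, 11, 12, 5, 8); Player 1 gets 6.
- C → Player 2 plays T (best of 5, 2, 2, 2, 7); Player 1 gets 1.
- D → Player 2 plays R (best of 7, 5, 11, 3, 1); Player 1 gets 3.
- E → Player 2 plays R (best of 2, 4, 11, 0, 10); Player 1 gets 0.
Player 1's induced payoffs are 9, 6, 1, 3, 0, so Player 1 commits to A. Subgame-perfect outcome: (A, P) with payoffs (9, 11).
Now find the simultaneous Nash equilibrium.
Player 1's best replies: P→B; Q→C; R→B; S→E; T→B.
Player 2's best replies: A→P; B→R; C→T; D→R; E→R.
Only (B, R) has each player best-responding; Nash payoffs (6, 12).
Player 1's commitment gain: 9 − 6 = 3.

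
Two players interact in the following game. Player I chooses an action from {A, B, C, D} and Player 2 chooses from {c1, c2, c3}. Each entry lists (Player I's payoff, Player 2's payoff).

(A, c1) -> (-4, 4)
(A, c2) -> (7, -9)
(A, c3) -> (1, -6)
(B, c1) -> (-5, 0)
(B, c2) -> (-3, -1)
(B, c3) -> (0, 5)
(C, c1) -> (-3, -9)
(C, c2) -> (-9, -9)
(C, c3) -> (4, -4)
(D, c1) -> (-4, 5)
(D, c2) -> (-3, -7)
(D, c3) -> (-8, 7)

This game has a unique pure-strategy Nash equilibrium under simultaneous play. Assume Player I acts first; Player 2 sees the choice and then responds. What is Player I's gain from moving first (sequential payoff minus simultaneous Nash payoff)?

0

Player 2 best-responds to each possible Player I move:
- A → Player 2 plays c1 (best of 4, -9, -6); Player I gets -4.
- B → Player 2 plays c3 (best of 0, -1, 5); Player I gets 0.
- C → Player 2 plays c3 (best of -9, -9, -4); Player I gets 4.
- D → Player 2 plays c3 (best of 5, -7, 7); Player I gets -8.
Among -4, 0, 4, -8, the best is 4 at C. Subgame-perfect outcome: (C, c3) with payoffs (4, -4).
Under simultaneous play:
Player I's best replies: c1→C; c2→A; c3→C.
Player 2's best replies: A→c1; B→c3; C→c3; D→c3.
Only (C, c3) has each player best-responding; Nash payoffs (4, -4).
Player I's commitment gain: 4 − 4 = 0.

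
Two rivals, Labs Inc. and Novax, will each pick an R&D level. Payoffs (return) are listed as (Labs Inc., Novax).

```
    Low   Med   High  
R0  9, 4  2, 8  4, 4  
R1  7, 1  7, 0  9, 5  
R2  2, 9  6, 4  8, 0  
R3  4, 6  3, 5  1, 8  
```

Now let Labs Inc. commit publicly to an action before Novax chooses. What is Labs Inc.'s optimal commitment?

Solve by backward induction (Labs Inc. leads).
- R0 → Novax plays Med (best of 4, 8, 4); Labs Inc. gets 2.
- R1 → Novax plays High (best of 1, 0, 5); Labs Inc. gets 9.
- R2 → Novax plays Low (best of 9, 4, 0); Labs Inc. gets 2.
- R3 → Novax plays High (best of 6, 5, 8); Labs Inc. gets 1.
Labs Inc.'s induced payoffs are 2, 9, 2, 1, so Labs Inc. commits to R1. Subgame-perfect outcome: (R1, High) with payoffs (9, 5).

R1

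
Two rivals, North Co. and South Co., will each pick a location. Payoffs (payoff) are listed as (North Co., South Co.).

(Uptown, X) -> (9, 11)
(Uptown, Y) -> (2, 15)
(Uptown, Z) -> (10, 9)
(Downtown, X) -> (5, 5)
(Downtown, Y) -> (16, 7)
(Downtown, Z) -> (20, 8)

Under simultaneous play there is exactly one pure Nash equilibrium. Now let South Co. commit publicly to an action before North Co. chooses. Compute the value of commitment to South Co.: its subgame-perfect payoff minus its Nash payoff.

3

Backward induction with South Co. moving first.
- X: BR = Uptown, leader payoff 11.
- Y: BR = Downtown, leader payoff 7.
- Z: BR = Downtown, leader payoff 8.
Among 11, 7, 8, the best is 11 at X. Subgame-perfect outcome: (Uptown, X) with payoffs (9, 11).
Under simultaneous play:
North Co.'s best replies: X→Uptown; Y→Downtown; Z→Downtown.
South Co.'s best replies: Uptown→Y; Downtown→Z.
The unique mutual best reply is (Downtown, Z), giving (20, 8).
South Co.'s commitment gain: 11 − 8 = 3.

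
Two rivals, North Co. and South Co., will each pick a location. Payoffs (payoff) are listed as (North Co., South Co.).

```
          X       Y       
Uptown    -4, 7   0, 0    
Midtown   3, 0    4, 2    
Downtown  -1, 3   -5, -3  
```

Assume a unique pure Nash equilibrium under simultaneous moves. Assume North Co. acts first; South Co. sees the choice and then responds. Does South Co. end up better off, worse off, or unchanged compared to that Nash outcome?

unchanged

Work backward from South Co.'s decision.
- Uptown: BR = X, leader payoff -4.
- Midtown: BR = Y, leader payoff 4.
- Downtown: BR = X, leader payoff -1.
Maximizing over -4, 4, -1, North Co. chooses Midtown. Subgame-perfect outcome: (Midtown, Y) with payoffs (4, 2).
Under simultaneous play:
North Co.'s best replies: X→Midtown; Y→Midtown.
South Co.'s best replies: Uptown→X; Midtown→Y; Downtown→X.
Only (Midtown, Y) has each player best-responding; Nash payoffs (4, 2).
South Co. earns 2 sequentially versus 2 at the Nash outcome: unchanged.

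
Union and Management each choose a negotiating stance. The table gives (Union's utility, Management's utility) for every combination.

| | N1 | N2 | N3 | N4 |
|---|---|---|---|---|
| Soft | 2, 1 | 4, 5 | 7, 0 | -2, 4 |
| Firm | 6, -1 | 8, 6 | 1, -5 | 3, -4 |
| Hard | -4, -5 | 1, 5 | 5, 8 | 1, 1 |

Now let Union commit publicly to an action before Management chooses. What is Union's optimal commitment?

Management best-responds to each possible Union move:
- Soft: BR = N2, leader payoff 4.
- Firm: BR = N2, leader payoff 8.
- Hard: BR = N3, leader payoff 5.
Union's induced payoffs are 4, 8, 5, so Union commits to Firm. Subgame-perfect outcome: (Firm, N2) with payoffs (8, 6).

Firm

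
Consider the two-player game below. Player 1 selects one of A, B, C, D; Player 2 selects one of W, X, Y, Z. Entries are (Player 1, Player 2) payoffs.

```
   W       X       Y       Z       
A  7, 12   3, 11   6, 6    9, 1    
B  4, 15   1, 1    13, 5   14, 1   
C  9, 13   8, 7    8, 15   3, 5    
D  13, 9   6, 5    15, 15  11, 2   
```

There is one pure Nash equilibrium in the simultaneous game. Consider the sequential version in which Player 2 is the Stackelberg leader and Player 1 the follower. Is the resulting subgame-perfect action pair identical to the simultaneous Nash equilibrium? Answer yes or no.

yes

Player 1 best-responds to each possible Player 2 move:
- W → Player 1 plays D (best of 7, 4, 9, 13); Player 2 gets 9.
- X → Player 1 plays C (best of 3, 1, 8, 6); Player 2 gets 7.
- Y → Player 1 plays D (best of 6, 13, 8, 15); Player 2 gets 15.
- Z → Player 1 plays B (best of 9, 14, 3, 11); Player 2 gets 1.
Player 2's induced payoffs are 9, 7, 15, 1, so Player 2 commits to Y. Subgame-perfect outcome: (D, Y) with payoffs (15, 15).
For the simultaneous game, intersect best replies.
Player 1's best replies: W→D; X→C; Y→D; Z→B.
Player 2's best replies: A→W; B→W; C→Y; D→Y.
The unique mutual best reply is (D, Y), giving (15, 15).
Sequential outcome (D, Y) coincides with the Nash profile (D, Y).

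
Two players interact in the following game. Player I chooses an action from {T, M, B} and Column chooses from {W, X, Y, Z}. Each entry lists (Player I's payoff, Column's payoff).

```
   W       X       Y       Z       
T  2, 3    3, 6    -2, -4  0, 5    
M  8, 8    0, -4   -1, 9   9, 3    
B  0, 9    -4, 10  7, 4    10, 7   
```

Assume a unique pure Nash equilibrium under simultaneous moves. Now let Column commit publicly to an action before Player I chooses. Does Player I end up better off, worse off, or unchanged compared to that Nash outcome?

better off

Backward induction with Column moving first.
- W → Player I plays M (best of 2, 8, 0); Column gets 8.
- X → Player I plays T (best of 3, 0, -4); Column gets 6.
- Y → Player I plays B (best of -2, -1, 7); Column gets 4.
- Z → Player I plays B (best of 0, 9, 10); Column gets 7.
Among 8, 6, 4, 7, the best is 8 at W. Subgame-perfect outcome: (M, W) with payoffs (8, 8).
Under simultaneous play:
Player I's best replies: W→M; X→T; Y→B; Z→B.
Column's best replies: T→X; M→Y; B→X.
The unique mutual best reply is (T, X), giving (3, 6).
Player I earns 8 sequentially versus 3 at the Nash outcome: better off.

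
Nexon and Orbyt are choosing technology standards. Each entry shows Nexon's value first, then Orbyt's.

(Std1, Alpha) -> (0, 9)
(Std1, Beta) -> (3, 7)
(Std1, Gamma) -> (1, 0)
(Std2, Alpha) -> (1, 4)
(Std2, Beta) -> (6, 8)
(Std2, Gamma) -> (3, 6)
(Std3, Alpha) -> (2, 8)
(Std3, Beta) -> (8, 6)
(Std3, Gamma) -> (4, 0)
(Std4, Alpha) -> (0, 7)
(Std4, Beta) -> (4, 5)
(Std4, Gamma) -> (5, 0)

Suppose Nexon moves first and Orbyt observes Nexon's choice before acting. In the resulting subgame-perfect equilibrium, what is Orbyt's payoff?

8

Backward induction with Nexon moving first.
- Std1: BR = Alpha, leader payoff 0.
- Std2: BR = Beta, leader payoff 6.
- Std3: BR = Alpha, leader payoff 2.
- Std4: BR = Alpha, leader payoff 0.
Maximizing over 0, 6, 2, 0, Nexon chooses Std2. Subgame-perfect outcome: (Std2, Beta) with payoffs (6, 8).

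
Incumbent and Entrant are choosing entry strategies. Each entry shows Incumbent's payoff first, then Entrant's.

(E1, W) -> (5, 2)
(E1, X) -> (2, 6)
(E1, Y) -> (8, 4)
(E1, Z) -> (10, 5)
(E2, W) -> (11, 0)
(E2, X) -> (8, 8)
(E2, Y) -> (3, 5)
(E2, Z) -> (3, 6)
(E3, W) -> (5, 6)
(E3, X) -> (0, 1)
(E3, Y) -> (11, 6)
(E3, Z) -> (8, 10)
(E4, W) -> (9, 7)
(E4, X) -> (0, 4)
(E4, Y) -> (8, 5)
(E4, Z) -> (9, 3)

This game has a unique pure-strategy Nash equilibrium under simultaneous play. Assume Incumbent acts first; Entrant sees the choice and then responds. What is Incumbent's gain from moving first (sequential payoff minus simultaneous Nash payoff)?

Backward induction with Incumbent moving first.
- E1: Entrant compares 2, 6, 4, 5 and picks X; Incumbent would get 2.
- E2: Entrant compares 0, 8, 5, 6 and picks X; Incumbent would get 8.
- E3: Entrant compares 6, 1, 6, 10 and picks Z; Incumbent would get 8.
- E4: Entrant compares 7, 4, 5, 3 and picks W; Incumbent would get 9.
Maximizing over 2, 8, 8, 9, Incumbent chooses E4. Subgame-perfect outcome: (E4, W) with payoffs (9, 7).
For the simultaneous game, intersect best replies.
Incumbent's best replies: W→E2; X→E2; Y→E3; Z→E1.
Entrant's best replies: E1→X; E2→X; E3→Z; E4→W.
Only (E2, X) has each player best-responding; Nash payoffs (8, 8).
Incumbent's commitment gain: 9 − 8 = 1.

1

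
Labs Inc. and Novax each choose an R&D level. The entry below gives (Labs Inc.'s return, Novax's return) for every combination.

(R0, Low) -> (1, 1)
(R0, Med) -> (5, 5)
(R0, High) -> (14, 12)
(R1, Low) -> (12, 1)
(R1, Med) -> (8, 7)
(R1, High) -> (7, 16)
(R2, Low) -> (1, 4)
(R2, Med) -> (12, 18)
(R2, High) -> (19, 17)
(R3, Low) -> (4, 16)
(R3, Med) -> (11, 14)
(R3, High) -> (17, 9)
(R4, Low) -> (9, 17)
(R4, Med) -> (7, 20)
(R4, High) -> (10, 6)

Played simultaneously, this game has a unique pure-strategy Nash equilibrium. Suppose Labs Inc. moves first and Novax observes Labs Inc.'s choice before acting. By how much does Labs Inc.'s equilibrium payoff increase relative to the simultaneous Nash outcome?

2

Novax best-responds to each possible Labs Inc. move:
- R0 → Novax plays High (best of 1, 5, 12); Labs Inc. gets 14.
- R1 → Novax plays High (best of 1, 7, 16); Labs Inc. gets 7.
- R2 → Novax plays Med (best of 4, 18, 17); Labs Inc. gets 12.
- R3 → Novax plays Low (best of 16, 14, 9); Labs Inc. gets 4.
- R4 → Novax plays Med (best of 17, 20, 6); Labs Inc. gets 7.
Among 14, 7, 12, 4, 7, the best is 14 at R0. Subgame-perfect outcome: (R0, High) with payoffs (14, 12).
Now find the simultaneous Nash equilibrium.
Labs Inc.'s best replies: Low→R1; Med→R2; High→R2.
Novax's best replies: R0→High; R1→High; R2→Med; R3→Low; R4→Med.
The unique mutual best reply is (R2, Med), giving (12, 18).
Labs Inc.'s commitment gain: 14 − 12 = 2.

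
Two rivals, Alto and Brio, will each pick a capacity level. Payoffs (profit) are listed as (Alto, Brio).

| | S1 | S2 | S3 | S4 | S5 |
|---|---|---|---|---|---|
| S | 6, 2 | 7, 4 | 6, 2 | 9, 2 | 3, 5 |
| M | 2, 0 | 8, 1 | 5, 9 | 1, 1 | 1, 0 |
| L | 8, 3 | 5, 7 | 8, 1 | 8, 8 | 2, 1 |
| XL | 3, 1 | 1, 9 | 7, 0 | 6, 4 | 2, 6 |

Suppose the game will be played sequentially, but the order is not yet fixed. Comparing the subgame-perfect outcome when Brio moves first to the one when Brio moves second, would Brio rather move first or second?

second

If Alto leads: Brio's best replies are S→S5, M→S3, L→S4, XL→S2; Alto's induced payoffs 3, 5, 8, 1; outcome (L, S4), payoffs (8, 8).
If Brio leads: Alto's best replies are S1→L, S2→M, S3→L, S4→S, S5→S; Brio's induced payoffs 3, 1, 1, 2, 5; outcome (S, S5), payoffs (3, 5).
Brio gets 5 moving first and 8 moving second, so Brio prefers to move second.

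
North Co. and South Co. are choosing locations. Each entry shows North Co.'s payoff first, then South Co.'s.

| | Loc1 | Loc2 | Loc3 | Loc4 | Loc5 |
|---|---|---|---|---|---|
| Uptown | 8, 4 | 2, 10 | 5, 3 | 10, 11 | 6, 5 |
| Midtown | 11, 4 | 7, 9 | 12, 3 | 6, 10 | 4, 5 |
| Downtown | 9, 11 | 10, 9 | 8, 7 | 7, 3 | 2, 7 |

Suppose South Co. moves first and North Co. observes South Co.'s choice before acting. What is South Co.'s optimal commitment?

Work backward from North Co.'s decision.
- Loc1: BR = Midtown, leader payoff 4.
- Loc2: BR = Downtown, leader payoff 9.
- Loc3: BR = Midtown, leader payoff 3.
- Loc4: BR = Uptown, leader payoff 11.
- Loc5: BR = Uptown, leader payoff 5.
Maximizing over 4, 9, 3, 11, 5, South Co. chooses Loc4. Subgame-perfect outcome: (Uptown, Loc4) with payoffs (10, 11).

Loc4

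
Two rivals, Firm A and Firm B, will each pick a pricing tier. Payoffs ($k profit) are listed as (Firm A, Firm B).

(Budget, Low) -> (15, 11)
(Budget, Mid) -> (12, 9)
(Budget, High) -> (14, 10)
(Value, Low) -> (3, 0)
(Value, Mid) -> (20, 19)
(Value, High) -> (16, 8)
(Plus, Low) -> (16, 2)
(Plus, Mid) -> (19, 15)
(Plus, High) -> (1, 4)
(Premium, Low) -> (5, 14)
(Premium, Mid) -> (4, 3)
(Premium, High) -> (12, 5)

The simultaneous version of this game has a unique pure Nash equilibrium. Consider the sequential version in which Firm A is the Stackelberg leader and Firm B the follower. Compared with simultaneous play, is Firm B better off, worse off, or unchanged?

Firm B best-responds to each possible Firm A move:
- Budget → Firm B plays Low (best of 11, 9, 10); Firm A gets 15.
- Value → Firm B plays Mid (best of 0, 19, 8); Firm A gets 20.
- Plus → Firm B plays Mid (best of 2, 15, 4); Firm A gets 19.
- Premium → Firm B plays Low (best of 14, 3, 5); Firm A gets 5.
Maximizing over 15, 20, 19, 5, Firm A chooses Value. Subgame-perfect outcome: (Value, Mid) with payoffs (20, 19).
Now find the simultaneous Nash equilibrium.
Firm A's best replies: Low→Plus; Mid→Value; High→Value.
Firm B's best replies: Budget→Low; Value→Mid; Plus→Mid; Premium→Low.
The unique mutual best reply is (Value, Mid), giving (20, 19).
Firm B earns 19 sequentially versus 19 at the Nash outcome: unchanged.

unchanged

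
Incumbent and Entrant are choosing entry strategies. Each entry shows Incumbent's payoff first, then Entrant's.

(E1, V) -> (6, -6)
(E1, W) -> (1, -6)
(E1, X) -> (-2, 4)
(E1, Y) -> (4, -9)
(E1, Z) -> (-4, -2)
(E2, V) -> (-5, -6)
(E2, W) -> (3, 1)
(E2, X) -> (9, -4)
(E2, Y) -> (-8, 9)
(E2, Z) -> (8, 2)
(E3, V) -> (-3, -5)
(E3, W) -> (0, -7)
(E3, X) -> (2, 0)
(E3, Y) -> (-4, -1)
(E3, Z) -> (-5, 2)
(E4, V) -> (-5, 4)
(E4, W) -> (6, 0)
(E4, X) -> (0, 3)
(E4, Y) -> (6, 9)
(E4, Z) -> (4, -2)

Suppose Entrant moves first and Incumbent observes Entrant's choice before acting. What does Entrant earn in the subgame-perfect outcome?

Work backward from Incumbent's decision.
- V: BR = E1, leader payoff -6.
- W: BR = E4, leader payoff 0.
- X: BR = E2, leader payoff -4.
- Y: BR = E4, leader payoff 9.
- Z: BR = E2, leader payoff 2.
Entrant's induced payoffs are -6, 0, -4, 9, 2, so Entrant commits to Y. Subgame-perfect outcome: (E4, Y) with payoffs (6, 9).

9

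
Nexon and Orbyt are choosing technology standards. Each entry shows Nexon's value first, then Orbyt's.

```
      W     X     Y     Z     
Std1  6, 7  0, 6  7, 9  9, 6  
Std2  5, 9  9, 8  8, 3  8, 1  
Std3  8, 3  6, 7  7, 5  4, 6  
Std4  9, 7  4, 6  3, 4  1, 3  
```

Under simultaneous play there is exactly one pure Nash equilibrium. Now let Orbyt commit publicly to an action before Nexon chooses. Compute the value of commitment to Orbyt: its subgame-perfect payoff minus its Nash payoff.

Work backward from Nexon's decision.
- W: Nexon compares 6, 5, 8, 9 and picks Std4; Orbyt would get 7.
- X: Nexon compares 0, 9, 6, 4 and picks Std2; Orbyt would get 8.
- Y: Nexon compares 7, 8, 7, 3 and picks Std2; Orbyt would get 3.
- Z: Nexon compares 9, 8, 4, 1 and picks Std1; Orbyt would get 6.
Orbyt's induced payoffs are 7, 8, 3, 6, so Orbyt commits to X. Subgame-perfect outcome: (Std2, X) with payoffs (9, 8).
Under simultaneous play:
Nexon's best replies: W→Std4; X→Std2; Y→Std2; Z→Std1.
Orbyt's best replies: Std1→Y; Std2→W; Std3→X; Std4→W.
The unique mutual best reply is (Std4, W), giving (9, 7).
Orbyt's commitment gain: 8 − 7 = 1.

1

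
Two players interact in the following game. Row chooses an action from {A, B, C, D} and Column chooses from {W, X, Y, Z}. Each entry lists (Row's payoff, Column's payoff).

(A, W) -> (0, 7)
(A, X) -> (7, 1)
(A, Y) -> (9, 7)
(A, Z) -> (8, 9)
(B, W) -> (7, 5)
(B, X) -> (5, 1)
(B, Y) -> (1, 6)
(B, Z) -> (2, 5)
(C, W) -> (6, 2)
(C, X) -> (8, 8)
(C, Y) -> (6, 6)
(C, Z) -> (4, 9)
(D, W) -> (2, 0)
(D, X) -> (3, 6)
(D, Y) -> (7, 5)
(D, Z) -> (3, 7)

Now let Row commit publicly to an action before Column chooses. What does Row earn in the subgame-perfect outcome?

8

Backward induction with Row moving first.
- A: BR = Z, leader payoff 8.
- B: BR = Y, leader payoff 1.
- C: BR = Z, leader payoff 4.
- D: BR = Z, leader payoff 3.
Maximizing over 8, 1, 4, 3, Row chooses A. Subgame-perfect outcome: (A, Z) with payoffs (8, 9).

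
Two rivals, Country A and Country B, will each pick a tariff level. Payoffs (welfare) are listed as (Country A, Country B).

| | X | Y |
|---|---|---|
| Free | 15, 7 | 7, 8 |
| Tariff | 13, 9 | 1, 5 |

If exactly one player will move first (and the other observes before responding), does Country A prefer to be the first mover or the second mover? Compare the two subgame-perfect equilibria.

If Country A leads: Country B's best replies are Free→Y, Tariff→X; Country A's induced payoffs 7, 13; outcome (Tariff, X), payoffs (13, 9).
If Country B leads: Country A's best replies are X→Free, Y→Free; Country B's induced payoffs 7, 8; outcome (Free, Y), payoffs (7, 8).
Country A gets 13 moving first and 7 moving second, so Country A prefers to move first.

first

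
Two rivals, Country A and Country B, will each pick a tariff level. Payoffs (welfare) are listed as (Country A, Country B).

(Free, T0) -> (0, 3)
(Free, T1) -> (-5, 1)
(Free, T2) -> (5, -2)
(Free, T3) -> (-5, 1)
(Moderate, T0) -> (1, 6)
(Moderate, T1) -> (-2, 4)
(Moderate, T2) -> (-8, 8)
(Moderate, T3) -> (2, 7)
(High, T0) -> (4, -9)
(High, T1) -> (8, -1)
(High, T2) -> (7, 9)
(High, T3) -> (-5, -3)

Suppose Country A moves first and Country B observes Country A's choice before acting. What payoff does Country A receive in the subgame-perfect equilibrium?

7

Work backward from Country B's decision.
- Free: BR = T0, leader payoff 0.
- Moderate: BR = T2, leader payoff -8.
- High: BR = T2, leader payoff 7.
Maximizing over 0, -8, 7, Country A chooses High. Subgame-perfect outcome: (High, T2) with payoffs (7, 9).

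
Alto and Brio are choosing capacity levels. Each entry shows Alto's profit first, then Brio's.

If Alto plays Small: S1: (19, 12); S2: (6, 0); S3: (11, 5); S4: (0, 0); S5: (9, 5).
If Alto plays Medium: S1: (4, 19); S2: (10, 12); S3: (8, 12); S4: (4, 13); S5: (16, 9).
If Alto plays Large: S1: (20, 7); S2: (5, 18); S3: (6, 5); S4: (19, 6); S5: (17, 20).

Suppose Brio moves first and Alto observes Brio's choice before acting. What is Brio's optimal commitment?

Work backward from Alto's decision.
- S1: Alto compares 19, 4, 20 and picks Large; Brio would get 7.
- S2: Alto compares 6, 10, 5 and picks Medium; Brio would get 12.
- S3: Alto compares 11, 8, 6 and picks Small; Brio would get 5.
- S4: Alto compares 0, 4, 19 and picks Large; Brio would get 6.
- S5: Alto compares 9, 16, 17 and picks Large; Brio would get 20.
Among 7, 12, 5, 6, 20, the best is 20 at S5. Subgame-perfect outcome: (Large, S5) with payoffs (17, 20).

S5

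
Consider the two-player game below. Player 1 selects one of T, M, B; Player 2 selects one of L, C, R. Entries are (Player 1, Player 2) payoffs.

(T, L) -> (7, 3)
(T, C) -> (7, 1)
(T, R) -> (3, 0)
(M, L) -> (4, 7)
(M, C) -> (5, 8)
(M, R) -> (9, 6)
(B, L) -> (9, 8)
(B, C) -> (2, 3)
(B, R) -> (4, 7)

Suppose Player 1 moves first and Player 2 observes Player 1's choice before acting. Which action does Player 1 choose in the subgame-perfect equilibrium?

Work backward from Player 2's decision.
- T → Player 2 plays L (best of 3, 1, 0); Player 1 gets 7.
- M → Player 2 plays C (best of 7, 8, 6); Player 1 gets 5.
- B → Player 2 plays L (best of 8, 3, 7); Player 1 gets 9.
Player 1's induced payoffs are 7, 5, 9, so Player 1 commits to B. Subgame-perfect outcome: (B, L) with payoffs (9, 8).

B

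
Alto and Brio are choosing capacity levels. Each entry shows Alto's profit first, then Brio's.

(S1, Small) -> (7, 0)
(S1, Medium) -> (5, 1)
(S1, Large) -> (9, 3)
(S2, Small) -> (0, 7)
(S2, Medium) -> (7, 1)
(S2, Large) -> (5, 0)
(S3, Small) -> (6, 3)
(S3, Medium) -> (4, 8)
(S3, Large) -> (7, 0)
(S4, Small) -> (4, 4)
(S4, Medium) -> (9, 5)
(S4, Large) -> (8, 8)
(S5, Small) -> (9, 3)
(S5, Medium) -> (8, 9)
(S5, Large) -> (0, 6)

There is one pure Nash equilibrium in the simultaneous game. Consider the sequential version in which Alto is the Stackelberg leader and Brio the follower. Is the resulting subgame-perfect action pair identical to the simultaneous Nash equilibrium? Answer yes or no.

yes

Solve by backward induction (Alto leads).
- S1 → Brio plays Large (best of 0, 1, 3); Alto gets 9.
- S2 → Brio plays Small (best of 7, 1, 0); Alto gets 0.
- S3 → Brio plays Medium (best of 3, 8, 0); Alto gets 4.
- S4 → Brio plays Large (best of 4, 5, 8); Alto gets 8.
- S5 → Brio plays Medium (best of 3, 9, 6); Alto gets 8.
Alto's induced payoffs are 9, 0, 4, 8, 8, so Alto commits to S1. Subgame-perfect outcome: (S1, Large) with payoffs (9, 3).
Now find the simultaneous Nash equilibrium.
Alto's best replies: Small→S5; Medium→S4; Large→S1.
Brio's best replies: S1→Large; S2→Small; S3→Medium; S4→Large; S5→Medium.
The unique mutual best reply is (S1, Large), giving (9, 3).
Sequential outcome (S1, Large) coincides with the Nash profile (S1, Large).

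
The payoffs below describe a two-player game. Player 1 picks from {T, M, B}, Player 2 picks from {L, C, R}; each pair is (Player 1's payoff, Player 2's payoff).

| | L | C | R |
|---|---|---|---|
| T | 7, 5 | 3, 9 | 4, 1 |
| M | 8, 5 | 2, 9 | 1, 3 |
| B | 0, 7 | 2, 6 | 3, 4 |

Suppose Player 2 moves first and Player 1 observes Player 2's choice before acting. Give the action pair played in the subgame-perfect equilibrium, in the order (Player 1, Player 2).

(T, C)

Backward induction with Player 2 moving first.
- L: Player 1 compares 7, 8, 0 and picks M; Player 2 would get 5.
- C: Player 1 compares 3, 2, 2 and picks T; Player 2 would get 9.
- R: Player 1 compares 4, 1, 3 and picks T; Player 2 would get 1.
Maximizing over 5, 9, 1, Player 2 chooses C. Subgame-perfect outcome: (T, C) with payoffs (3, 9).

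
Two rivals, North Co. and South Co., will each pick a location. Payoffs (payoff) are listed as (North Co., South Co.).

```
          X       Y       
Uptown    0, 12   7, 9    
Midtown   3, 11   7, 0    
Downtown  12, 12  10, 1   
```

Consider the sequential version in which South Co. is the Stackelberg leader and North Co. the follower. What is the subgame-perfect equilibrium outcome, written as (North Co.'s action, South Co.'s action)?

(Downtown, X)

Solve by backward induction (South Co. leads).
- X → North Co. plays Downtown (best of 0, 3, 12); South Co. gets 12.
- Y → North Co. plays Downtown (best of 7, 7, 10); South Co. gets 1.
Among 12, 1, the best is 12 at X. Subgame-perfect outcome: (Downtown, X) with payoffs (12, 12).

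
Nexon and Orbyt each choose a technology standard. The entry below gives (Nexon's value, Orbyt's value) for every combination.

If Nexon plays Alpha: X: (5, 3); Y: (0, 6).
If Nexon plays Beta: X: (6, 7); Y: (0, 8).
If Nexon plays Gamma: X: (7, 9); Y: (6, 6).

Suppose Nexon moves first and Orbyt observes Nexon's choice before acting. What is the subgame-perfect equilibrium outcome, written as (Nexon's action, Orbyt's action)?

(Gamma, X)

Work backward from Orbyt's decision.
- Alpha: BR = Y, leader payoff 0.
- Beta: BR = Y, leader payoff 0.
- Gamma: BR = X, leader payoff 7.
Nexon's induced payoffs are 0, 0, 7, so Nexon commits to Gamma. Subgame-perfect outcome: (Gamma, X) with payoffs (7, 9).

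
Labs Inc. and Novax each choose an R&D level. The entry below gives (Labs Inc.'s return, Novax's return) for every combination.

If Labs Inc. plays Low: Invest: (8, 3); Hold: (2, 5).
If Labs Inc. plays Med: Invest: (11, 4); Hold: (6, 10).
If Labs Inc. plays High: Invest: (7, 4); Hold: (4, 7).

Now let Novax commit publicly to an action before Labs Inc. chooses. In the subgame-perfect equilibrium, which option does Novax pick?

Backward induction with Novax moving first.
- Invest: BR = Med, leader payoff 4.
- Hold: BR = Med, leader payoff 10.
Maximizing over 4, 10, Novax chooses Hold. Subgame-perfect outcome: (Med, Hold) with payoffs (6, 10).

Hold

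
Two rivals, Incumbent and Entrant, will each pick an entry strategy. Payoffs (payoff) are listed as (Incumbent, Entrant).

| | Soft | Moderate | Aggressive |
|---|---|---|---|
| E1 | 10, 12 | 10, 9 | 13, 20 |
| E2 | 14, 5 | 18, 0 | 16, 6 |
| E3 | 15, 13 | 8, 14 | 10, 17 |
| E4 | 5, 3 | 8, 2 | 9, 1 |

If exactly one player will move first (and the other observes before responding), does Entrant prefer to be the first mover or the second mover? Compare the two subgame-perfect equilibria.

first

If Incumbent leads: Entrant's best replies are E1→Aggressive, E2→Aggressive, E3→Aggressive, E4→Soft; Incumbent's induced payoffs 13, 16, 10, 5; outcome (E2, Aggressive), payoffs (16, 6).
If Entrant leads: Incumbent's best replies are Soft→E3, Moderate→E2, Aggressive→E2; Entrant's induced payoffs 13, 0, 6; outcome (E3, Soft), payoffs (15, 13).
Entrant gets 13 moving first and 6 moving second, so Entrant prefers to move first.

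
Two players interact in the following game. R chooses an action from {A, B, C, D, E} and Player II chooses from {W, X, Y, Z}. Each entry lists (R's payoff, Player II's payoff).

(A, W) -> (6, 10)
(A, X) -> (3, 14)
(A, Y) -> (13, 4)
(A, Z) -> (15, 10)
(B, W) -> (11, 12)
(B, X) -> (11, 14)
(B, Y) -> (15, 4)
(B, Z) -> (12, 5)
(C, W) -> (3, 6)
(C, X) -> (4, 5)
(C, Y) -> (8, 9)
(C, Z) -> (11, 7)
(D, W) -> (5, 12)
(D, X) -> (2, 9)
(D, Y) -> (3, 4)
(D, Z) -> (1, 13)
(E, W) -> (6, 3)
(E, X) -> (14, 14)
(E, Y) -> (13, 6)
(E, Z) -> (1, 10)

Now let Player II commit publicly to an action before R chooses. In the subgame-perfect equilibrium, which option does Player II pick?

Work backward from R's decision.
- W: BR = B, leader payoff 12.
- X: BR = E, leader payoff 14.
- Y: BR = B, leader payoff 4.
- Z: BR = A, leader payoff 10.
Maximizing over 12, 14, 4, 10, Player II chooses X. Subgame-perfect outcome: (E, X) with payoffs (14, 14).

X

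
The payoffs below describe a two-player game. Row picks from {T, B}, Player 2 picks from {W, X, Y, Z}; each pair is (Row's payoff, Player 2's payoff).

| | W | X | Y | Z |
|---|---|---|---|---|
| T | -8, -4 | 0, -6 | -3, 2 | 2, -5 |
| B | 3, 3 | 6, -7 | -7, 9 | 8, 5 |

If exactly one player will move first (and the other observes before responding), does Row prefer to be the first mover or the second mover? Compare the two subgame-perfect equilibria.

If Row leads: Player 2's best replies are T→Y, B→Y; Row's induced payoffs -3, -7; outcome (T, Y), payoffs (-3, 2).
If Player 2 leads: Row's best replies are W→B, X→B, Y→T, Z→B; Player 2's induced payoffs 3, -7, 2, 5; outcome (B, Z), payoffs (8, 5).
Row gets -3 moving first and 8 moving second, so Row prefers to move second.

second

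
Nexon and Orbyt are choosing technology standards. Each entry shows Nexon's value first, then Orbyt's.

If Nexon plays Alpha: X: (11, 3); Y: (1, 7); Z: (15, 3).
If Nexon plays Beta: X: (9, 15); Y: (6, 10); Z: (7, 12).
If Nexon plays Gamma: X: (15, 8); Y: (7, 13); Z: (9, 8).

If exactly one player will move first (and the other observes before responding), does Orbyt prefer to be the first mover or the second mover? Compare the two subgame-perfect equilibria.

second

If Nexon leads: Orbyt's best replies are Alpha→Y, Beta→X, Gamma→Y; Nexon's induced payoffs 1, 9, 7; outcome (Beta, X), payoffs (9, 15).
If Orbyt leads: Nexon's best replies are X→Gamma, Y→Gamma, Z→Alpha; Orbyt's induced payoffs 8, 13, 3; outcome (Gamma, Y), payoffs (7, 13).
Orbyt gets 13 moving first and 15 moving second, so Orbyt prefers to move second.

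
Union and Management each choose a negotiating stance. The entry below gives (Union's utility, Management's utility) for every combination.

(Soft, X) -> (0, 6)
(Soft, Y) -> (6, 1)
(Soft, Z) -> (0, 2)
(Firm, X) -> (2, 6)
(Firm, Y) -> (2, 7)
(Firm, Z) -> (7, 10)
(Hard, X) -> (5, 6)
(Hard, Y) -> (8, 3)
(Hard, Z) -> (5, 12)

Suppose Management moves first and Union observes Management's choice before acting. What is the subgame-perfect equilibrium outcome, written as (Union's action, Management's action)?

Work backward from Union's decision.
- X: BR = Hard, leader payoff 6.
- Y: BR = Hard, leader payoff 3.
- Z: BR = Firm, leader payoff 10.
Among 6, 3, 10, the best is 10 at Z. Subgame-perfect outcome: (Firm, Z) with payoffs (7, 10).

(Firm, Z)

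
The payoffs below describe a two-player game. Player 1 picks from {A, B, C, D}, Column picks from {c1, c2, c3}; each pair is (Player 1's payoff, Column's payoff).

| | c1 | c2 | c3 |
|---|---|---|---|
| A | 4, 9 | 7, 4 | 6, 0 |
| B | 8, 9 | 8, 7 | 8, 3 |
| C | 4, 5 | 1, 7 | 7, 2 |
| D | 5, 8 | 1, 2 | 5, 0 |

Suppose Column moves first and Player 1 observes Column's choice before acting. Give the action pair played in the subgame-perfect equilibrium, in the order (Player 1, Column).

Player 1 best-responds to each possible Column move:
- c1: Player 1 compares 4, 8, 4, 5 and picks B; Column would get 9.
- c2: Player 1 compares 7, 8, 1, 1 and picks B; Column would get 7.
- c3: Player 1 compares 6, 8, 7, 5 and picks B; Column would get 3.
Among 9, 7, 3, the best is 9 at c1. Subgame-perfect outcome: (B, c1) with payoffs (8, 9).

(B, c1)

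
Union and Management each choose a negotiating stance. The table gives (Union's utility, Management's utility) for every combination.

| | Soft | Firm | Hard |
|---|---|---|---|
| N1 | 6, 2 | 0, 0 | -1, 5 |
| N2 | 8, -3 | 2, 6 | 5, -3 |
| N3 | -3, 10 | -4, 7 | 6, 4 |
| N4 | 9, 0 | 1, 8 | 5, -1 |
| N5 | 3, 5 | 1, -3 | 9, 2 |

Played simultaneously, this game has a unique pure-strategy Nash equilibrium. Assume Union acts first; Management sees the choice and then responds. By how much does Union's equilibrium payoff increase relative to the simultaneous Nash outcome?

Work backward from Management's decision.
- N1 → Management plays Hard (best of 2, 0, 5); Union gets -1.
- N2 → Management plays Firm (best of -3, 6, -3); Union gets 2.
- N3 → Management plays Soft (best of 10, 7, 4); Union gets -3.
- N4 → Management plays Firm (best of 0, 8, -1); Union gets 1.
- N5 → Management plays Soft (best of 5, -3, 2); Union gets 3.
Among -1, 2, -3, 1, 3, the best is 3 at N5. Subgame-perfect outcome: (N5, Soft) with payoffs (3, 5).
For the simultaneous game, intersect best replies.
Union's best replies: Soft→N4; Firm→N2; Hard→N5.
Management's best replies: N1→Hard; N2→Firm; N3→Soft; N4→Firm; N5→Soft.
The unique mutual best reply is (N2, Firm), giving (2, 6).
Union's commitment gain: 3 − 2 = 1.

1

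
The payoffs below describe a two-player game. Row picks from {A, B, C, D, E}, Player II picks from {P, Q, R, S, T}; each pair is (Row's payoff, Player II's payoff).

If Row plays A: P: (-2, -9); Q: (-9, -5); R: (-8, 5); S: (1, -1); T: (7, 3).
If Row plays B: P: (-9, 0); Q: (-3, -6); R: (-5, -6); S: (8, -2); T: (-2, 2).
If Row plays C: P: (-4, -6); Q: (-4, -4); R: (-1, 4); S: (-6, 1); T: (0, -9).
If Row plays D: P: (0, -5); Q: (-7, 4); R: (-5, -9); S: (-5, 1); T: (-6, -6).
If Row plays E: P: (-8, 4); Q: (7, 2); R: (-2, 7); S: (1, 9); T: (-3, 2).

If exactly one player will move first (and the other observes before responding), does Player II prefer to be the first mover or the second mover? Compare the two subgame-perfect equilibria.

If Row leads: Player II's best replies are A→R, B→T, C→R, D→Q, E→S; Row's induced payoffs -8, -2, -1, -7, 1; outcome (E, S), payoffs (1, 9).
If Player II leads: Row's best replies are P→D, Q→E, R→C, S→B, T→A; Player II's induced payoffs -5, 2, 4, -2, 3; outcome (C, R), payoffs (-1, 4).
Player II gets 4 moving first and 9 moving second, so Player II prefers to move second.

second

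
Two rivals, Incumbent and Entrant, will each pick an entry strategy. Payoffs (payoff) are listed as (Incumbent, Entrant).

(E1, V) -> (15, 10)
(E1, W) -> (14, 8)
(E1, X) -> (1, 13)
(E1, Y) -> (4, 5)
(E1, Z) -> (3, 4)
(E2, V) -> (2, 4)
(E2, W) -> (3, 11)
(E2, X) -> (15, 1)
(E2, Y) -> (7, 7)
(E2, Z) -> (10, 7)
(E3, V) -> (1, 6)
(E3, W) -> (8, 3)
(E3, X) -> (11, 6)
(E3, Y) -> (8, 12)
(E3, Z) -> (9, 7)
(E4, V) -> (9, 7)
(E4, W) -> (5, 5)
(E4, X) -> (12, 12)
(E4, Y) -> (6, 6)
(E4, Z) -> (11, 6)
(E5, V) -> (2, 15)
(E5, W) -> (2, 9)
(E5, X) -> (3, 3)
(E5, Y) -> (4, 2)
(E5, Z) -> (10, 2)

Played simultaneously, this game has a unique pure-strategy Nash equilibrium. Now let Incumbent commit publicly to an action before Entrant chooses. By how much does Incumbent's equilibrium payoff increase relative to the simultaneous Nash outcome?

Work backward from Entrant's decision.
- E1 → Entrant plays X (best of 10, 8, 13, 5, 4); Incumbent gets 1.
- E2 → Entrant plays W (best of 4, 11, 1, 7, 7); Incumbent gets 3.
- E3 → Entrant plays Y (best of 6, 3, 6, 12, 7); Incumbent gets 8.
- E4 → Entrant plays X (best of 7, 5, 12, 6, 6); Incumbent gets 12.
- E5 → Entrant plays V (best of 15, 9, 3, 2, 2); Incumbent gets 2.
Among 1, 3, 8, 12, 2, the best is 12 at E4. Subgame-perfect outcome: (E4, X) with payoffs (12, 12).
Now find the simultaneous Nash equilibrium.
Incumbent's best replies: V→E1; W→E1; X→E2; Y→E3; Z→E4.
Entrant's best replies: E1→X; E2→W; E3→Y; E4→X; E5→V.
The unique mutual best reply is (E3, Y), giving (8, 12).
Incumbent's commitment gain: 12 − 8 = 4.

4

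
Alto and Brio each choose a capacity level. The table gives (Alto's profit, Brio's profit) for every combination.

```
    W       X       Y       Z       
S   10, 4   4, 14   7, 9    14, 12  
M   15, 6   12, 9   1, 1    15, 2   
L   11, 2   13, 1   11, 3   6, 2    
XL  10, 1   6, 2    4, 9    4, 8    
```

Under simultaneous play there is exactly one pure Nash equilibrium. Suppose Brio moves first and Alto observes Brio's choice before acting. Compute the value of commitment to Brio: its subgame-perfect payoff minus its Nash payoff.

3

Alto best-responds to each possible Brio move:
- W: Alto compares 10, 15, 11, 10 and picks M; Brio would get 6.
- X: Alto compares 4, 12, 13, 6 and picks L; Brio would get 1.
- Y: Alto compares 7, 1, 11, 4 and picks L; Brio would get 3.
- Z: Alto compares 14, 15, 6, 4 and picks M; Brio would get 2.
Brio's induced payoffs are 6, 1, 3, 2, so Brio commits to W. Subgame-perfect outcome: (M, W) with payoffs (15, 6).
Under simultaneous play:
Alto's best replies: W→M; X→L; Y→L; Z→M.
Brio's best replies: S→X; M→X; L→Y; XL→Y.
The unique mutual best reply is (L, Y), giving (11, 3).
Brio's commitment gain: 6 − 3 = 3.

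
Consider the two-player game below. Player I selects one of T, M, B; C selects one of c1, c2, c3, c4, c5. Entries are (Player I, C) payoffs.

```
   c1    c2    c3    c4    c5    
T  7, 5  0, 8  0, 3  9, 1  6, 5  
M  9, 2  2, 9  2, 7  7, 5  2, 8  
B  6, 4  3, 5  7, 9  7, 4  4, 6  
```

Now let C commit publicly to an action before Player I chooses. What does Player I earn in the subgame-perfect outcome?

7

Backward induction with C moving first.
- c1: Player I compares 7, 9, 6 and picks M; C would get 2.
- c2: Player I compares 0, 2, 3 and picks B; C would get 5.
- c3: Player I compares 0, 2, 7 and picks B; C would get 9.
- c4: Player I compares 9, 7, 7 and picks T; C would get 1.
- c5: Player I compares 6, 2, 4 and picks T; C would get 5.
C's induced payoffs are 2, 5, 9, 1, 5, so C commits to c3. Subgame-perfect outcome: (B, c3) with payoffs (7, 9).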